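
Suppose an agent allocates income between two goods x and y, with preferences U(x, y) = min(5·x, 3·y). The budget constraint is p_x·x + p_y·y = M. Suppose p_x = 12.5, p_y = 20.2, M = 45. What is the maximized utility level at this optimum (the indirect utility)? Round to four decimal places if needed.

V = 4.8736

Leontief preferences: the optimum is at the kink where x/3 = y/5, i.e. y = (5/3)·x.
Budget: p_x·x + p_y·(5/3)·x = M, so (3·p_x + 5·p_y)·x = 3·M.
Demand: x*(p_x,p_y,M) = 3·M/(3·p_x + 5·p_y), y* = 5·M/(3·p_x + 5·p_y).
Here 3·12.5 + 5·20.2 = 138.5, giving x* = 0.9747 and y* = 1.6245.
Utility at the optimum: U(0.9747, 1.6245) = 4.8736.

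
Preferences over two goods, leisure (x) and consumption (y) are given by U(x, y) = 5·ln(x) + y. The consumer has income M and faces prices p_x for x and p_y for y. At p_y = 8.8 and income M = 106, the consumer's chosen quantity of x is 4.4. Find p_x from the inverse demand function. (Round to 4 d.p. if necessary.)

p_x = 10

Set MRS = p_x/p_y: (5/x)/1 = p_x/p_y.
So x*(p_x,p_y) = 5·p_y/p_x, independent of income; and y* = (M − 5·p_y)/p_y.
Set x* = 4.4 in the demand function and solve for p_x: p_x = 10.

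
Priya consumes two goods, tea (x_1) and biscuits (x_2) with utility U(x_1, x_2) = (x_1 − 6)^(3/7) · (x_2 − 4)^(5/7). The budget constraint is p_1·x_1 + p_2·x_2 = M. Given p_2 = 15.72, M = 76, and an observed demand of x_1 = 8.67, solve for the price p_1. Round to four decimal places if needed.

MRS = (3/5)·(x_2−4)/(x_1−6). Tangency with p_1/p_2 gives x_2−4 = (5/3)·(p_1/p_2)·(x_1−6).
Substituting into the budget: x_1* = 6 + 0.375·(M − 6·p_1 − 4·p_2)/p_1, and x_2* = 4 + 0.625·(…)/p_2.
Set x_1* = 8.67 in the demand function and solve for p_1: p_1 = 1.

p_1 = 1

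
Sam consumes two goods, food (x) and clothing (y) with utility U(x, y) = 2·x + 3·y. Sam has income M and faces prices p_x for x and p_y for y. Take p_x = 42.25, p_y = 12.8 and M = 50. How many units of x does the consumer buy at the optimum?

x* = 0

Linear utility — the consumer picks whichever good has higher MU/price: 2/42.25 = 0.0473 vs 3/12.8 = 0.2344.
y gives more utility per dollar, so spend all income on y: y* = M/p_y, x* = 0.
Numerically: x* = 0, y* = 3.9062.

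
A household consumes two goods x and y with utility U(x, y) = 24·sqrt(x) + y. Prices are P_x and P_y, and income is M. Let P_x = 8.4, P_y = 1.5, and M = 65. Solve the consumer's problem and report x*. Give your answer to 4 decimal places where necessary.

Set MRS = P_x/P_y: 12·x^(−1/2) = P_x/P_y.
Solve: √x = 12·P_y/P_x, so x*(P_x,P_y) = (12·P_y/P_x)², and y* = (M − P_x·x*)/P_y.
Plugging in: x* = (12·1.5/8.4)² = 4.5918.

x* = 4.5918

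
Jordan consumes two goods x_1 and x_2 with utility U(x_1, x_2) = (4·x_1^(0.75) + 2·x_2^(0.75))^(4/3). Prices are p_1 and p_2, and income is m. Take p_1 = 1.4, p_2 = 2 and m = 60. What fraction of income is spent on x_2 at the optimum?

share on x_2 = 0.021

From the CES first-order condition, 2·(x_2/x_1)^(0.25) = p_1/p_2.
Solve for the ratio: x_2/x_1 = [(1/2)·p_1/p_2]^(4).
With the ratio pinned down, the budget gives x_1* = m/(p_1 + p_2·(x_2/x_1)) and x_2* = (x_2/x_1)·x_1*.
Numerically x_2/x_1 = 0.015006, so x_1* = 60/(1.4 + 2·0.015006) = 41.9577 and x_2* = 0.015006·41.9577 = 0.6296.
Expenditure on x_2: 2·0.6296 = 1.2593; share = 0.021.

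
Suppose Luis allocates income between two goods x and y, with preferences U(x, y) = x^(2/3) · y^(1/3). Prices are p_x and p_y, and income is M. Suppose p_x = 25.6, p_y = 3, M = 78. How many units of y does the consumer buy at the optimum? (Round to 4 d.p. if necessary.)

y* = 8.6667

The MRS is 2·y/x. Set MRS = p_x/p_y.
Rearranging, p_y·y = (1/2)·p_x·x. Substituting into the budget gives p_x·x·(1 + (1/2)) = M.
Demand: x*(p_x,p_y,M) = 2/3·M/p_x and y* = 1/3·M/p_y.
At p_x=25.6, p_y=3, M=78: y* = 1/3·78/3 = 8.6667.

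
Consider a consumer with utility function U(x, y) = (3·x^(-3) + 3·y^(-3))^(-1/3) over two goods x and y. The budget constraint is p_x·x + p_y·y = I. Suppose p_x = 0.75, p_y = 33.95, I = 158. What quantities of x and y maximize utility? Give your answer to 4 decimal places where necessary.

From the CES first-order condition, (y/x)^(4) = p_x/p_y.
Solve for the ratio: y/x = [p_x/p_y]^(0.25).
With the ratio pinned down, the budget gives x* = I/(p_x + p_y·(y/x)) and y* = (y/x)·x*.
Numerically y/x = 0.385528, so x* = 158/(0.75 + 33.95·0.385528) = 11.4173 and y* = 0.385528·11.4173 = 4.4017.

x* = 11.4173, y* = 4.4017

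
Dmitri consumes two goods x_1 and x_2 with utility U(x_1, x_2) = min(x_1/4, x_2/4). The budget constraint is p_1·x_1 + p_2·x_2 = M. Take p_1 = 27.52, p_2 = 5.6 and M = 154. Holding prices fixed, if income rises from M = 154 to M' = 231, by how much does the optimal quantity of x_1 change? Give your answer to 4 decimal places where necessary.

Δx_1* = 2.3249

Leontief preferences: the optimum is at the kink where x_1/4 = x_2/4, i.e. x_2 = x_1.
Budget: p_1·x_1 + p_2·x_1 = M, so (4·p_1 + 4·p_2)·x_1 = 4·M.
Demand: x_1*(p_1,p_2,M) = 4·M/(4·p_1 + 4·p_2), x_2* = 4·M/(4·p_1 + 4·p_2).
Here 4·27.52 + 4·5.6 = 132.48, giving x_1* = 4.6498.
At M' = 231: x_1* = 6.9746. Change: 6.9746 − 4.6498 = 2.3249.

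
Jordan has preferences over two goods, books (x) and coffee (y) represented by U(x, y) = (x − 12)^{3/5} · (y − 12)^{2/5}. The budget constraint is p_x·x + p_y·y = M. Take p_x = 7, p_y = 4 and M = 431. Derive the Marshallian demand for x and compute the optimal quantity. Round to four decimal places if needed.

This is Cobb-Douglas in (x−12, y−12): tangency gives 0.6·p_y·(y−12) = 0.4·p_x·(x−12).
Substituting into the budget: x* = 12 + 0.6·(M − 12·p_x − 12·p_y)/p_x, and y* = 12 + 0.4·(…)/p_y.
Discretionary income = 431 − 12·7 − 12·4 = 299; x* = 12 + 0.6·299/7 = 37.6286.

x* = 37.6286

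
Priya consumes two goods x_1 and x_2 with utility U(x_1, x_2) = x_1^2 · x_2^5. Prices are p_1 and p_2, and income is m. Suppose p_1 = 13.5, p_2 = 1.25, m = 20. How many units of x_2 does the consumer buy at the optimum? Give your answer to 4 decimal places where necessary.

x_2* = 11.4286

Tangency: MRS = (2/5)·x_2/x_1 = p_1/p_2.
Rearranging, p_2·x_2 = (5/2)·p_1·x_1. Substituting into the budget gives p_1·x_1·(1 + (5/2)) = m.
Demand: x_1*(p_1,p_2,m) = 2/7·m/p_1 and x_2* = 5/7·m/p_2.
At p_1=13.5, p_2=1.25, m=20: x_2* = 5/7·20/1.25 = 11.4286.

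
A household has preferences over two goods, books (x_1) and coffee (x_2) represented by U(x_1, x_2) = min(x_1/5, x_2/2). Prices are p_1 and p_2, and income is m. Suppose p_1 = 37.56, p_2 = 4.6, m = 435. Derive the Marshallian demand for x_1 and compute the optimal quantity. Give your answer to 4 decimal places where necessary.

x_1* = 11.0406

Leontief preferences: the optimum is at the kink where x_1/5 = x_2/2, i.e. x_2 = (2/5)·x_1.
Budget: p_1·x_1 + p_2·(2/5)·x_1 = m, so (5·p_1 + 2·p_2)·x_1 = 5·m.
Demand: x_1*(p_1,p_2,m) = 5·m/(5·p_1 + 2·p_2), x_2* = 2·m/(5·p_1 + 2·p_2).
Here 5·37.56 + 2·4.6 = 197, giving x_1* = 11.0406.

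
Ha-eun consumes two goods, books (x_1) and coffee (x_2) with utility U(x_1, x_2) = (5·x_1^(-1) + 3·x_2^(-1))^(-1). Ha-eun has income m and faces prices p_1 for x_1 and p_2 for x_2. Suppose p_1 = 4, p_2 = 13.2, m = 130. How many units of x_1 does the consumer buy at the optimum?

x_1* = 13.5016

Numerically x_2/x_1 = 0.426401, so x_1* = 130/(4 + 13.2·0.426401) = 13.5016.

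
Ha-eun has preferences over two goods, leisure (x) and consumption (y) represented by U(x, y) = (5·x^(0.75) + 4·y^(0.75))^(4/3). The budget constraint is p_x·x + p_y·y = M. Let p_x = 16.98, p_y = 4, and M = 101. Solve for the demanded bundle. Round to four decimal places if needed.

With the ratio pinned down, the budget gives x* = M/(p_x + p_y·(y/x)) and y* = (y/x)·x*.
Numerically y/x = 133.005845, so x* = 101/(16.98 + 4·133.005845) = 0.184 and y* = 133.005845·0.184 = 24.469.

x* = 0.184, y* = 24.469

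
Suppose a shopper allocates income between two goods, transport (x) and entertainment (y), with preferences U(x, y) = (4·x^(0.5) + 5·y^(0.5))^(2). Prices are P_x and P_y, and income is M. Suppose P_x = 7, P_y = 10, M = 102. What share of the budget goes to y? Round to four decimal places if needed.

share on y = 0.5224

MRS = MU_x/MU_y = (4/5)·(y/x)^(0.5). Set equal to P_x/P_y.
Solve for the ratio: y/x = [(5/4)·P_x/P_y]^(2).
With the ratio pinned down, the budget gives x* = M/(P_x + P_y·(y/x)) and y* = (y/x)·x*.
Numerically y/x = 0.765625, so x* = 102/(7 + 10·0.765625) = 6.9595 and y* = 0.765625·6.9595 = 5.3284.
Expenditure on y: 10·5.3284 = 53.2836; share = 0.5224.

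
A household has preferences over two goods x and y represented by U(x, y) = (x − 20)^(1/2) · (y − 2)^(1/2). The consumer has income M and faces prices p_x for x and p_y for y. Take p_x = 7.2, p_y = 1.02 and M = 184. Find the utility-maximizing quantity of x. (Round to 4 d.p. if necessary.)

x* = 22.6361

This is Cobb-Douglas in (x−20, y−2): tangency gives 0.5·p_y·(y−2) = 0.5·p_x·(x−20).
Substituting into the budget: x* = 20 + 0.5·(M − 20·p_x − 2·p_y)/p_x, and y* = 2 + 0.5·(…)/p_y.
Discretionary income = 184 − 20·7.2 − 2·1.02 = 37.96; x* = 20 + 0.5·37.96/7.2 = 22.6361.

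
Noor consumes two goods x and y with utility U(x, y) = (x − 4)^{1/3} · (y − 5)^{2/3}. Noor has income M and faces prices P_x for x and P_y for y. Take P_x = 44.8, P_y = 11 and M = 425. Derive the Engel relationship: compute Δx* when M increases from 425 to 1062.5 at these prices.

Δx* = 4.7433

Substituting into the budget: x* = 4 + 1/3·(M − 4·P_x − 5·P_y)/P_x, and y* = 5 + 2/3·(…)/P_y.
Discretionary income = 425 − 4·44.8 − 5·11 = 190.8; x* = 4 + 1/3·190.8/44.8 = 5.4196.
At M' = 1062.5: x* = 10.1629. Change: 10.1629 − 5.4196 = 4.7433.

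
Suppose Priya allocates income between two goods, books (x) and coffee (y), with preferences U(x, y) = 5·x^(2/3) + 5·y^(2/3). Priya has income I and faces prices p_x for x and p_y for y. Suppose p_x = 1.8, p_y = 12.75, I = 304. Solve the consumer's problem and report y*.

From the CES first-order condition, (y/x)^(1/3) = p_x/p_y.
Solve for the ratio: y/x = [p_x/p_y]^(3).
With the ratio pinned down, the budget gives x* = I/(p_x + p_y·(y/x)) and y* = (y/x)·x*.
Numerically y/x = 0.002814, so x* = 304/(1.8 + 12.75·0.002814) = 165.5886 and y* = 0.002814·165.5886 = 0.4659.

y* = 0.4659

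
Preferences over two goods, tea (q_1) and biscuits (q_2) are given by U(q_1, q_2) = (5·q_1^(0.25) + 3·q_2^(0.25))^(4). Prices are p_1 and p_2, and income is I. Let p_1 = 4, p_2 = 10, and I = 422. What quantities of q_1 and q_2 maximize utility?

With the ratio pinned down, the budget gives q_1* = I/(p_1 + p_2·(q_2/q_1)) and q_2* = (q_2/q_1)·q_1*.
Numerically q_2/q_1 = 0.149147, so q_1* = 422/(4 + 10·0.149147) = 76.8464 and q_2* = 0.149147·76.8464 = 11.4614.

q_1* = 76.8464, q_2* = 11.4614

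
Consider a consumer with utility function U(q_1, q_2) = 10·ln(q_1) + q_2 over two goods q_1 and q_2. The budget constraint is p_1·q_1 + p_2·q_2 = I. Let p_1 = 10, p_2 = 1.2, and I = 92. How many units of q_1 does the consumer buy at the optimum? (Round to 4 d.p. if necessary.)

q_1* = 1.2

Set MRS = p_1/p_2: (10/q_1)/1 = p_1/p_2.
So q_1*(p_1,p_2) = 10·p_2/p_1, independent of income; and q_2* = (I − 10·p_2)/p_2.
At the given prices: q_1* = 10·1.2/10 = 1.2.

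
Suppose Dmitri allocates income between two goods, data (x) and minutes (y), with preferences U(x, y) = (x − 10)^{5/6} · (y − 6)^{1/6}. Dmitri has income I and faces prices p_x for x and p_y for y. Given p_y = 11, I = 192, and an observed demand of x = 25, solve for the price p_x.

p_x = 4.5

This is Cobb-Douglas in (x−10, y−6): tangency gives 5/6·p_y·(y−6) = 1/6·p_x·(x−10).
Substituting into the budget: x* = 10 + 5/6·(I − 10·p_x − 6·p_y)/p_x, and y* = 6 + 1/6·(…)/p_y.
Set x* = 25 in the demand function and solve for p_x: p_x = 4.5.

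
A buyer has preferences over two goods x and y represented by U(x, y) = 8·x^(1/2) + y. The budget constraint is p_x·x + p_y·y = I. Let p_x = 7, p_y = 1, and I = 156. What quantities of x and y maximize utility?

x* = 0.3265, y* = 153.7143

Set MRS = p_x/p_y: 4·x^(−1/2) = p_x/p_y.
Solve: √x = 4·p_y/p_x, so x*(p_x,p_y) = (4·p_y/p_x)², and y* = (I − p_x·x*)/p_y.
Plugging in: x* = (4·1/7)² = 0.3265, y* = 153.7143.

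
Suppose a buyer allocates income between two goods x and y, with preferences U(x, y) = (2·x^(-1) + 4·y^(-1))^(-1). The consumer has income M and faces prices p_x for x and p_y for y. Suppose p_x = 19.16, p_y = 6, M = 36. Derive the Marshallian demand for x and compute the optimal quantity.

MRS = MU_x/MU_y = (1/2)·(y/x)^(2). Set equal to p_x/p_y.
Solve for the ratio: y/x = [2·p_x/p_y]^(0.5).
With the ratio pinned down, the budget gives x* = M/(p_x + p_y·(y/x)) and y* = (y/x)·x*.
Numerically y/x = 2.527186, so x* = 36/(19.16 + 6·2.527186) = 1.0489.

x* = 1.0489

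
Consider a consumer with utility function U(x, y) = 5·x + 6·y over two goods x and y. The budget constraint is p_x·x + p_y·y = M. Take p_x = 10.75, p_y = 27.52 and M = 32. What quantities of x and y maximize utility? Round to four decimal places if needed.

x* = 2.9767, y* = 0

Perfect substitutes: compare marginal utility per dollar. 5/p_x vs 6/p_y → 0.4651 vs 0.218.
x gives more utility per dollar, so spend all income on x: x* = M/p_x, y* = 0.
Numerically: x* = 2.9767, y* = 0.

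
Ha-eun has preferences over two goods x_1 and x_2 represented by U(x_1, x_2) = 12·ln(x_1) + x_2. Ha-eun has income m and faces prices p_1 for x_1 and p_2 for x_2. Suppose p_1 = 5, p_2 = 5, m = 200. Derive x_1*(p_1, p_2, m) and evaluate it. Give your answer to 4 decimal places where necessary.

Set MRS = p_1/p_2: (12/x_1)/1 = p_1/p_2.
So x_1*(p_1,p_2) = 12·p_2/p_1, independent of income; and x_2* = (m − 12·p_2)/p_2.
At the given prices: x_1* = 12·5/5 = 12.

x_1* = 12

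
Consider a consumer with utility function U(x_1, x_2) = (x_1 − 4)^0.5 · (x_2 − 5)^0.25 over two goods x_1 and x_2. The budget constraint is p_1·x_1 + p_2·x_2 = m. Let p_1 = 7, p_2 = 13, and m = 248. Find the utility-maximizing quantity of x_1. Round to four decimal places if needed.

x_1* = 18.7619

Let x_1' = x_1−4, x_2' = x_2−5. MRS = 2·x_2'/x_1' = p_1/p_2.
Substituting into the budget: x_1* = 4 + 2/3·(m − 4·p_1 − 5·p_2)/p_1, and x_2* = 5 + 1/3·(…)/p_2.
Discretionary income = 248 − 4·7 − 5·13 = 155; x_1* = 4 + 2/3·155/7 = 18.7619.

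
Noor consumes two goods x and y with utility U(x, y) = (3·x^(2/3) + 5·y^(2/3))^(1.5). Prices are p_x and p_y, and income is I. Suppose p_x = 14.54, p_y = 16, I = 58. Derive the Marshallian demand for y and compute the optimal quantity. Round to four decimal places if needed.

MRS = MU_x/MU_y = (3/5)·(y/x)^(1/3). Set equal to p_x/p_y.
Hence y/x = ((5/3)·p_x/p_y)^(1/(1/3)), i.e. raised to the 3 power.
With the ratio pinned down, the budget gives x* = I/(p_x + p_y·(y/x)) and y* = (y/x)·x*.
Numerically y/x = 3.474398, so x* = 58/(14.54 + 16·3.474398) = 0.827 and y* = 3.474398·0.827 = 2.8734.

y* = 2.8734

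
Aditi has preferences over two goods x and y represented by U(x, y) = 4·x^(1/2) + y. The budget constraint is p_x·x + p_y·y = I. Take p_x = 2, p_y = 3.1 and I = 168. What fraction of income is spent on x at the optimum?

Solve: √x = 2·p_y/p_x, so x*(p_x,p_y) = (2·p_y/p_x)², and y* = (I − p_x·x*)/p_y.
Plugging in: x* = (2·3.1/2)² = 9.61, y* = 47.9935.
Expenditure on x: 2·9.61 = 19.22; share = 0.1144.

share on x = 0.1144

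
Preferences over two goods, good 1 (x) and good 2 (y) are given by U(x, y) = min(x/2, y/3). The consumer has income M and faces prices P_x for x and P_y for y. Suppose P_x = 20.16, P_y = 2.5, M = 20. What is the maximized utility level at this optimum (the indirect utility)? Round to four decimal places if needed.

Demand: x*(P_x,P_y,M) = 2·M/(2·P_x + 3·P_y), y* = 3·M/(2·P_x + 3·P_y).
Here 2·20.16 + 3·2.5 = 47.82, giving x* = 0.8365 and y* = 1.2547.
Utility at the optimum: U(0.8365, 1.2547) = 0.4182.

V = 0.4182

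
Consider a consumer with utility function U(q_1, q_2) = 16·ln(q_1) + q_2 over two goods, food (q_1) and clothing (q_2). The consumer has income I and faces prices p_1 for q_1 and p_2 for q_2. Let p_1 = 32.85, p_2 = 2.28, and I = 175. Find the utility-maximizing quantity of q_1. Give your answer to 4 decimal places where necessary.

Set MRS = p_1/p_2: (16/q_1)/1 = p_1/p_2.
So q_1*(p_1,p_2) = 16·p_2/p_1, independent of income; and q_2* = (I − 16·p_2)/p_2.
At the given prices: q_1* = 16·2.28/32.85 = 1.1105.

q_1* = 1.1105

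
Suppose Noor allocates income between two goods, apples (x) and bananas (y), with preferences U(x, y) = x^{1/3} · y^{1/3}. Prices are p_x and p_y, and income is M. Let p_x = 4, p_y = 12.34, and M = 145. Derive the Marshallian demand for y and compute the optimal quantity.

Tangency: MRS = y/x = p_x/p_y.
Rearranging, p_y·y = p_x·x. Substituting into the budget gives p_x·x·(1 + 1) = M.
Demand: x*(p_x,p_y,M) = 0.5·M/p_x and y* = 0.5·M/p_y.
At p_x=4, p_y=12.34, M=145: y* = 0.5·145/12.34 = 5.8752.

y* = 5.8752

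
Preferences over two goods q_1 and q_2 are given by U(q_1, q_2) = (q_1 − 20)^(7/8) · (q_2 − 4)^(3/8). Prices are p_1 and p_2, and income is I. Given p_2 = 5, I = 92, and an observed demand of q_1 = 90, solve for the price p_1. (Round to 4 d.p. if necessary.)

p_1 = 0.6

MRS = (7/3)·(q_2−4)/(q_1−20). Tangency with p_1/p_2 gives q_2−4 = (3/7)·(p_1/p_2)·(q_1−20).
Substituting into the budget: q_1* = 20 + 0.7·(I − 20·p_1 − 4·p_2)/p_1, and q_2* = 4 + 0.3·(…)/p_2.
Set q_1* = 90 in the demand function and solve for p_1: p_1 = 0.6.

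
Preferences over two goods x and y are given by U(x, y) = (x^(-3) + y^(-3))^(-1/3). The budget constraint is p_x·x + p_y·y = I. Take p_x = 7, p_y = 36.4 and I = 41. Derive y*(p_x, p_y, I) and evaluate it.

y* = 0.8729

MU_x ∝ x^(-4), MU_y ∝ y^(-4), so MRS = (y/x)^(4) = p_x/p_y.
Solve for the ratio: y/x = [p_x/p_y]^(0.25).
Substitute y = (y/x)·x into the budget: x* = I/(p_x + p_y·(y/x)).
Numerically y/x = 0.662215, so x* = 41/(7 + 36.4·0.662215) = 1.3181 and y* = 0.662215·1.3181 = 0.8729.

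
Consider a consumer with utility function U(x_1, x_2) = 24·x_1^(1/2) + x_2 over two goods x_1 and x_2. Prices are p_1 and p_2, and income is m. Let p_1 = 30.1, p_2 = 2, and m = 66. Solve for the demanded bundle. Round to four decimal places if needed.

x_1* = 0.6358, x_2* = 23.4319

Set MRS = p_1/p_2: 12·x_1^(−1/2) = p_1/p_2.
Thus x_1* = (12·p_2/p_1)² — independent of m — with the rest of income spent on x_2.
Plugging in: x_1* = (12·2/30.1)² = 0.6358, x_2* = 23.4319.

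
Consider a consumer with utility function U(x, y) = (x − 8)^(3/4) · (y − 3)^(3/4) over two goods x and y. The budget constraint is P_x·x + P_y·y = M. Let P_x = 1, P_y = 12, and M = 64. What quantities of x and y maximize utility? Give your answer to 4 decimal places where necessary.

MRS = (y−3)/(x−8). Tangency with P_x/P_y gives y−3 = (P_x/P_y)·(x−8).
Substituting into the budget: x* = 8 + 0.5·(M − 8·P_x − 3·P_y)/P_x, and y* = 3 + 0.5·(…)/P_y.
Discretionary income = 64 − 8·1 − 3·12 = 20; x* = 8 + 0.5·20/1 = 18; y* = 3 + 0.5·20/12 = 3.8333.

x* = 18, y* = 3.8333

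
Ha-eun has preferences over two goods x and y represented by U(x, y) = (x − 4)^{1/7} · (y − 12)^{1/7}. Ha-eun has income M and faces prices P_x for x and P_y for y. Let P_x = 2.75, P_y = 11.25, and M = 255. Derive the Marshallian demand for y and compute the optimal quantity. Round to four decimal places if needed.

y* = 16.8444

MRS = (y−12)/(x−4). Tangency with P_x/P_y gives y−12 = (P_x/P_y)·(x−4).
After buying the subsistence bundle (4, 12), a share 0.5 of the remaining income goes to x: x* = 4 + 0.5·(M − 4P_x − 12P_y)/P_x.
Discretionary income = 255 − 4·2.75 − 12·11.25 = 109; y* = 12 + 0.5·109/11.25 = 16.8444.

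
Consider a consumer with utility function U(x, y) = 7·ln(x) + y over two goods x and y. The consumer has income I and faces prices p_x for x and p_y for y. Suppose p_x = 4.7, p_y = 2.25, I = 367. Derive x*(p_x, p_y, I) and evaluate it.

Set MRS = p_x/p_y: (7/x)/1 = p_x/p_y.
So x*(p_x,p_y) = 7·p_y/p_x, independent of income; and y* = (I − 7·p_y)/p_y.
At the given prices: x* = 7·2.25/4.7 = 3.3511.

x* = 3.3511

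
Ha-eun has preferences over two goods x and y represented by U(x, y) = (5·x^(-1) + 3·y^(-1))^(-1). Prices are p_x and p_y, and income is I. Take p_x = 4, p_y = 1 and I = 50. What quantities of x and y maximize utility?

x* = 9.0103, y* = 13.9587

MU_x ∝ 5·x^(-2), MU_y ∝ 3·y^(-2), so MRS = (5/3)·(y/x)^(2) = p_x/p_y.
Solve for the ratio: y/x = [(3/5)·p_x/p_y]^(0.5).
With the ratio pinned down, the budget gives x* = I/(p_x + p_y·(y/x)) and y* = (y/x)·x*.
Numerically y/x = 1.549193, so x* = 50/(4 + 1·1.549193) = 9.0103 and y* = 1.549193·9.0103 = 13.9587.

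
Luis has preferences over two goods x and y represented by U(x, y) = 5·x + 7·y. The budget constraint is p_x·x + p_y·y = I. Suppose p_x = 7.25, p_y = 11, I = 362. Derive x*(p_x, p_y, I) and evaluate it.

x* = 49.931

Linear utility — the consumer picks whichever good has higher MU/price: 5/7.25 = 0.6897 vs 7/11 = 0.6364.
x gives more utility per dollar, so spend all income on x: x* = I/p_x, y* = 0.
Numerically: x* = 49.931, y* = 0.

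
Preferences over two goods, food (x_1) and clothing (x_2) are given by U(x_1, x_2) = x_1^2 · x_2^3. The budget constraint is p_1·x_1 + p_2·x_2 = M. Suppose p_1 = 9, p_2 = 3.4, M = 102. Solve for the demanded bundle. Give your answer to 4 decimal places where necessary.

At p_1=9, p_2=3.4, M=102: x_1* = 0.4·102/9 = 4.5333, x_2* = 18.

x_1* = 4.5333, x_2* = 18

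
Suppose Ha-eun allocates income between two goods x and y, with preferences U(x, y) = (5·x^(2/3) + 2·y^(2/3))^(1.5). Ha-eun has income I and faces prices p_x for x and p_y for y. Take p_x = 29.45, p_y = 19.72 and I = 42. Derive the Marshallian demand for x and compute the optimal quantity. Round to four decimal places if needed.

Substitute y = (y/x)·x into the budget: x* = I/(p_x + p_y·(y/x)).
Numerically y/x = 0.213165, so x* = 42/(29.45 + 19.72·0.213165) = 1.248.

x* = 1.248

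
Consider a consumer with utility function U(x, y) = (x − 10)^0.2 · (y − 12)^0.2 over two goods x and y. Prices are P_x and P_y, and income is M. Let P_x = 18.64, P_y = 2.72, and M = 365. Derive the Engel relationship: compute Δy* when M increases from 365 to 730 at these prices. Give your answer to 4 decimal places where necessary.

Δy* = 67.0956

Let x' = x−10, y' = y−12. MRS = y'/x' = P_x/P_y.
After buying the subsistence bundle (10, 12), a share 0.5 of the remaining income goes to x: x* = 10 + 0.5·(M − 10P_x − 12P_y)/P_x.
Discretionary income = 365 − 10·18.64 − 12·2.72 = 145.96; y* = 12 + 0.5·145.96/2.72 = 38.8309.
At M' = 730: y* = 105.9265. Change: 105.9265 − 38.8309 = 67.0956.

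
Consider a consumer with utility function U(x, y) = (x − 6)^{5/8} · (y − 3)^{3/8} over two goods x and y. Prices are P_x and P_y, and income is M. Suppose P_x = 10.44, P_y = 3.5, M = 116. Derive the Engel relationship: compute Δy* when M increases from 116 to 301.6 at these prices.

This is Cobb-Douglas in (x−6, y−3): tangency gives 0.625·P_y·(y−3) = 0.375·P_x·(x−6).
Substituting into the budget: x* = 6 + 0.625·(M − 6·P_x − 3·P_y)/P_x, and y* = 3 + 0.375·(…)/P_y.
Discretionary income = 116 − 6·10.44 − 3·3.5 = 42.86; y* = 3 + 0.375·42.86/3.5 = 7.5921.
At M' = 301.6: y* = 27.4779. Change: 27.4779 − 7.5921 = 19.8857.

Δy* = 19.8857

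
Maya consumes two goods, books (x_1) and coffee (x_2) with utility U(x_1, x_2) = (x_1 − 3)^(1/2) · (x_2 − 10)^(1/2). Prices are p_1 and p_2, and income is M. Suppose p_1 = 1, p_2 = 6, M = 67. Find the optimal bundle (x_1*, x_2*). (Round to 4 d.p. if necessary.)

Let x_1' = x_1−3, x_2' = x_2−10. MRS = x_2'/x_1' = p_1/p_2.
Substituting into the budget: x_1* = 3 + 0.5·(M − 3·p_1 − 10·p_2)/p_1, and x_2* = 10 + 0.5·(…)/p_2.
Discretionary income = 67 − 3·1 − 10·6 = 4; x_1* = 3 + 0.5·4/1 = 5; x_2* = 10 + 0.5·4/6 = 10.3333.

x_1* = 5, x_2* = 10.3333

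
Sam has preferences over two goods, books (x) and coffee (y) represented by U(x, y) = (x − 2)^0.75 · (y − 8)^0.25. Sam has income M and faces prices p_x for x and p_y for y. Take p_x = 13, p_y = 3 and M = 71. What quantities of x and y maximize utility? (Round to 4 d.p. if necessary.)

MRS = 3·(y−8)/(x−2). Tangency with p_x/p_y gives y−8 = (1/3)·(p_x/p_y)·(x−2).
After buying the subsistence bundle (2, 8), a share 0.75 of the remaining income goes to x: x* = 2 + 0.75·(M − 2p_x − 8p_y)/p_x.
Discretionary income = 71 − 2·13 − 8·3 = 21; x* = 2 + 0.75·21/13 = 3.2115; y* = 8 + 0.25·21/3 = 9.75.

x* = 3.2115, y* = 9.75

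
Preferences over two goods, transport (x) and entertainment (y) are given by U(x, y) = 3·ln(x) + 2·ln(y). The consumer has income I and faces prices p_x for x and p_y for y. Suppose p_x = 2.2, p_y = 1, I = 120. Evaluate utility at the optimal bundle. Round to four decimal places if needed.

V = 18.207

Tangency: MRS = (3/2)·y/x = p_x/p_y.
So 3·p_y·y = 2·p_x·x; combined with the budget, a share 0.6 of income goes to x.
Demand: x*(p_x,p_y,I) = 0.6·I/p_x and y* = 0.4·I/p_y.
At p_x=2.2, p_y=1, I=120: x* = 0.6·120/2.2 = 32.7273, y* = 48.
Utility at the optimum: U(32.7273, 48) = 18.207.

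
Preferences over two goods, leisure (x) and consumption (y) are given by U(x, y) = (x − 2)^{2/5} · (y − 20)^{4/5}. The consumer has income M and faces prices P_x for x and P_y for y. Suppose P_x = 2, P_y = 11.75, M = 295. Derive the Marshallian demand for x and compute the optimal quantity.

Let x' = x−2, y' = y−20. MRS = (1/2)·y'/x' = P_x/P_y.
Substituting into the budget: x* = 2 + 1/3·(M − 2·P_x − 20·P_y)/P_x, and y* = 20 + 2/3·(…)/P_y.
Discretionary income = 295 − 2·2 − 20·11.75 = 56; x* = 2 + 1/3·56/2 = 11.3333.

x* = 11.3333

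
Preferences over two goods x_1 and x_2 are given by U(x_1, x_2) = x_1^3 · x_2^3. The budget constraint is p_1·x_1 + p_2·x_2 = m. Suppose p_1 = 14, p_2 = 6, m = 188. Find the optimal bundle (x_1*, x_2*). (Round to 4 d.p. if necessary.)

Tangency: MRS = x_2/x_1 = p_1/p_2.
Rearranging, p_2·x_2 = p_1·x_1. Substituting into the budget gives p_1·x_1·(1 + 1) = m.
Demand: x_1*(p_1,p_2,m) = 0.5·m/p_1 and x_2* = 0.5·m/p_2.
At p_1=14, p_2=6, m=188: x_1* = 0.5·188/14 = 6.7143, x_2* = 15.6667.

x_1* = 6.7143, x_2* = 15.6667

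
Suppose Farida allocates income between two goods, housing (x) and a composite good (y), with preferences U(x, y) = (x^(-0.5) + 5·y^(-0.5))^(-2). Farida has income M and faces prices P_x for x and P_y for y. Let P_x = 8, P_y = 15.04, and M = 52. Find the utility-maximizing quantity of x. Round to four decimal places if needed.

MRS = MU_x/MU_y = (1/5)·(y/x)^(1.5). Set equal to P_x/P_y.
Hence y/x = (5·P_x/P_y)^(1/(1.5)), i.e. raised to the 2/3 power.
With the ratio pinned down, the budget gives x* = M/(P_x + P_y·(y/x)) and y* = (y/x)·x*.
Numerically y/x = 1.919588, so x* = 52/(8 + 15.04·1.919588) = 1.4103.

x* = 1.4103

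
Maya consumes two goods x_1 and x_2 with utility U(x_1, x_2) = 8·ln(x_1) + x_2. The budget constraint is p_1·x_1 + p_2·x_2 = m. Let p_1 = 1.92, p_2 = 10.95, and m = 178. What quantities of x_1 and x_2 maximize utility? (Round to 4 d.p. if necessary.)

Set MRS = p_1/p_2: (8/x_1)/1 = p_1/p_2.
So x_1*(p_1,p_2) = 8·p_2/p_1, independent of income; and x_2* = (m − 8·p_2)/p_2.
At the given prices: x_1* = 8·10.95/1.92 = 45.625, and x_2* = 8.2557.

x_1* = 45.625, x_2* = 8.2557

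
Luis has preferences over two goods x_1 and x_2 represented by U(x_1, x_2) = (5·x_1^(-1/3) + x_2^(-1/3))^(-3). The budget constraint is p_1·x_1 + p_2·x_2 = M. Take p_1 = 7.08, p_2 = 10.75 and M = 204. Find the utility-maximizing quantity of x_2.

x_2* = 4.7298

MRS = MU_x_1/MU_x_2 = 5·(x_2/x_1)^(4/3). Set equal to p_1/p_2.
Solve for the ratio: x_2/x_1 = [(1/5)·p_1/p_2]^(0.75).
Substitute x_2 = (x_2/x_1)·x_1 into the budget: x_1* = M/(p_1 + p_2·(x_2/x_1)).
Numerically x_2/x_1 = 0.218646, so x_1* = 204/(7.08 + 10.75·0.218646) = 21.6321 and x_2* = 0.218646·21.6321 = 4.7298.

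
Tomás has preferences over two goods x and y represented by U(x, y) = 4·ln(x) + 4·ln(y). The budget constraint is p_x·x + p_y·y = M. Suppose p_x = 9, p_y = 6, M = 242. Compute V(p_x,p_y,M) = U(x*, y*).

Tangency: MRS = y/x = p_x/p_y.
So 4·p_y·y = 4·p_x·x; combined with the budget, a share 0.5 of income goes to x.
Demand: x*(p_x,p_y,M) = 0.5·M/p_x and y* = 0.5·M/p_y.
At p_x=9, p_y=6, M=242: x* = 0.5·242/9 = 13.4444, y* = 20.1667.
Utility at the optimum: U(13.4444, 20.1667) = 22.4104.

V = 22.4104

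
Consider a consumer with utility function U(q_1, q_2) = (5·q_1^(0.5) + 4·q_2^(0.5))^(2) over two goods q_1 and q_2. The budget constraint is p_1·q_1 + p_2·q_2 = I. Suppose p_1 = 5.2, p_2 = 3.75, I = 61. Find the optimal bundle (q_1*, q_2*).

q_1* = 6.2151, q_2* = 7.6484

MU_q_1 ∝ 5·q_1^(-0.5), MU_q_2 ∝ 4·q_2^(-0.5), so MRS = (5/4)·(q_2/q_1)^(0.5) = p_1/p_2.
Hence q_2/q_1 = ((4/5)·p_1/p_2)^(1/(0.5)), i.e. raised to the 2 power.
Substitute q_2 = (q_2/q_1)·q_1 into the budget: q_1* = I/(p_1 + p_2·(q_2/q_1)).
Numerically q_2/q_1 = 1.23062, so q_1* = 61/(5.2 + 3.75·1.23062) = 6.2151 and q_2* = 1.23062·6.2151 = 7.6484.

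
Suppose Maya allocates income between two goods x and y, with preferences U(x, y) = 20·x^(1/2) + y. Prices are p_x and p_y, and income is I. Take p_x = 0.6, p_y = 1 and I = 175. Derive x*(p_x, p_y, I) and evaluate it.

x* = 277.7778

Set MRS = p_x/p_y: 10·x^(−1/2) = p_x/p_y.
Thus x* = (10·p_y/p_x)² — independent of I — with the rest of income spent on y.
Plugging in: x* = (10·1/0.6)² = 277.7778.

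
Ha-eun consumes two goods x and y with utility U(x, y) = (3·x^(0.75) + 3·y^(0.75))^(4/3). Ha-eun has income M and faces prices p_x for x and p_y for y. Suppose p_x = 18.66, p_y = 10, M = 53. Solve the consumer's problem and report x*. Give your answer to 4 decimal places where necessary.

x* = 0.3788

From the CES first-order condition, (y/x)^(0.25) = p_x/p_y.
Hence y/x = (p_x/p_y)^(1/(0.25)), i.e. raised to the 4 power.
Substitute y = (y/x)·x into the budget: x* = M/(p_x + p_y·(y/x)).
Numerically y/x = 12.124018, so x* = 53/(18.66 + 10·12.124018) = 0.3788.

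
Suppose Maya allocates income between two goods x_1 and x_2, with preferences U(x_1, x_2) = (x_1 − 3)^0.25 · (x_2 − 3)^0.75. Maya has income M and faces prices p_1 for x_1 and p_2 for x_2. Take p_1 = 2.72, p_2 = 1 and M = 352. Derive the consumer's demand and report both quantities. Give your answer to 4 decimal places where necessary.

MRS = (1/3)·(x_2−3)/(x_1−3). Tangency with p_1/p_2 gives x_2−3 = 3·(p_1/p_2)·(x_1−3).
Substituting into the budget: x_1* = 3 + 0.25·(M − 3·p_1 − 3·p_2)/p_1, and x_2* = 3 + 0.75·(…)/p_2.
Discretionary income = 352 − 3·2.72 − 3·1 = 340.84; x_1* = 3 + 0.25·340.84/2.72 = 34.3272; x_2* = 3 + 0.75·340.84/1 = 258.63.

x_1* = 34.3272, x_2* = 258.63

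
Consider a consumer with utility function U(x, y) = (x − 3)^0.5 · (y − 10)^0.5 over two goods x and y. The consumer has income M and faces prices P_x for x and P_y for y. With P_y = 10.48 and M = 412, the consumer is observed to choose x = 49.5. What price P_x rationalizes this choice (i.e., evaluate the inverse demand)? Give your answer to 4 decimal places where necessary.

Let x' = x−3, y' = y−10. MRS = y'/x' = P_x/P_y.
Substituting into the budget: x* = 3 + 0.5·(M − 3·P_x − 10·P_y)/P_x, and y* = 10 + 0.5·(…)/P_y.
Set x* = 49.5 in the demand function and solve for P_x: P_x = 3.2.

P_x = 3.2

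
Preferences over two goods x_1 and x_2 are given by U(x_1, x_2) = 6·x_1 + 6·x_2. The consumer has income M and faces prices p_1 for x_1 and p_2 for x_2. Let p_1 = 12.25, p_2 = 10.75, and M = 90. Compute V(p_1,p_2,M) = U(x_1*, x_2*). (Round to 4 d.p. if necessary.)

V = 50.2326

Perfect substitutes: compare marginal utility per dollar. 6/p_1 vs 6/p_2 → 0.4898 vs 0.5581.
x_2 gives more utility per dollar, so spend all income on x_2: x_2* = M/p_2, x_1* = 0.
Numerically: x_1* = 0, x_2* = 8.3721.
Utility at the optimum: U(0, 8.3721) = 50.2326.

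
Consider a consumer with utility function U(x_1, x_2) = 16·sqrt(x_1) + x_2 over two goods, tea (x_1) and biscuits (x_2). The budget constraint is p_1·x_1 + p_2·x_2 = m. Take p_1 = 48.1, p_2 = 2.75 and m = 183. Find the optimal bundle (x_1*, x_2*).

Plugging in: x_1* = (8·2.75/48.1)² = 0.2092, x_2* = 62.8864.

x_1* = 0.2092, x_2* = 62.8864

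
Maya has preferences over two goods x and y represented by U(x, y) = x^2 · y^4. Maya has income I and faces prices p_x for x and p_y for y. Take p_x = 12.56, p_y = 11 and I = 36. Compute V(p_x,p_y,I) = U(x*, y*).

V = 20.6851

The MRS is (1/2)·y/x. Set MRS = p_x/p_y.
Rearranging, p_y·y = 2·p_x·x. Substituting into the budget gives p_x·x·(1 + 2) = I.
Demand: x*(p_x,p_y,I) = 1/3·I/p_x and y* = 2/3·I/p_y.
At p_x=12.56, p_y=11, I=36: x* = 1/3·36/12.56 = 0.9554, y* = 2.1818.
Utility at the optimum: U(0.9554, 2.1818) = 20.6851.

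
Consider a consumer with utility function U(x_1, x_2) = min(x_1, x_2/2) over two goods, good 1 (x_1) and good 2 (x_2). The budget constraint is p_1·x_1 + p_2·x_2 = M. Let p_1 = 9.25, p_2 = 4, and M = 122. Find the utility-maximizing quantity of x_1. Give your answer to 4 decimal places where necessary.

x_1* = 7.0725

Leontief preferences: the optimum is at the kink where x_1/1 = x_2/2, i.e. x_2 = 2·x_1.
Budget: p_1·x_1 + p_2·2·x_1 = M, so (p_1 + 2·p_2)·x_1 = M.
Demand: x_1*(p_1,p_2,M) = M/(p_1 + 2·p_2), x_2* = 2·M/(p_1 + 2·p_2).
Here 9.25 + 2·4 = 17.25, giving x_1* = 7.0725.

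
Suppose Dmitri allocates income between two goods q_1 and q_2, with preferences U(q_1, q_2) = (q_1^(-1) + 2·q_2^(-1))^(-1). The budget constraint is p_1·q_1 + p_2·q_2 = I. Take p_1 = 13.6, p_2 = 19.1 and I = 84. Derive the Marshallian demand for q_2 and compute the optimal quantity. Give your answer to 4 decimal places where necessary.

MRS = MU_q_1/MU_q_2 = (1/2)·(q_2/q_1)^(2). Set equal to p_1/p_2.
Solve for the ratio: q_2/q_1 = [2·p_1/p_2]^(0.5).
Substitute q_2 = (q_2/q_1)·q_1 into the budget: q_1* = I/(p_1 + p_2·(q_2/q_1)).
Numerically q_2/q_1 = 1.19335, so q_1* = 84/(13.6 + 19.1·1.19335) = 2.3081 and q_2* = 1.19335·2.3081 = 2.7544.

q_2* = 2.7544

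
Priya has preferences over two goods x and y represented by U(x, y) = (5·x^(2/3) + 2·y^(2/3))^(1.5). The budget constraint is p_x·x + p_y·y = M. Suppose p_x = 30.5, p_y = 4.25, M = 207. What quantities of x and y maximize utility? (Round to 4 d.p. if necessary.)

From the CES first-order condition, (5/2)·(y/x)^(1/3) = p_x/p_y.
Hence y/x = ((2/5)·p_x/p_y)^(1/(1/3)), i.e. raised to the 3 power.
With the ratio pinned down, the budget gives x* = M/(p_x + p_y·(y/x)) and y* = (y/x)·x*.
Numerically y/x = 23.654442, so x* = 207/(30.5 + 4.25·23.654442) = 1.5798 and y* = 23.654442·1.5798 = 37.3687.

x* = 1.5798, y* = 37.3687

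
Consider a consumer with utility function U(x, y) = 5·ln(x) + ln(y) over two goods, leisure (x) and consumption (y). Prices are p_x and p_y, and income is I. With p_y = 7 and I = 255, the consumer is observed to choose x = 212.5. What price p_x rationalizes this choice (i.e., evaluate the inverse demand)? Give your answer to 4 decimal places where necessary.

p_x = 1

MU_x/MU_y = (5·y)/(x); tangency sets this equal to p_x/p_y.
Rearranging, p_y·y = (1/5)·p_x·x. Substituting into the budget gives p_x·x·(1 + (1/5)) = I.
Demand: x*(p_x,p_y,I) = 5/6·I/p_x and y* = 1/6·I/p_y.
Set x* = 212.5 in the demand function and solve for p_x: p_x = 1.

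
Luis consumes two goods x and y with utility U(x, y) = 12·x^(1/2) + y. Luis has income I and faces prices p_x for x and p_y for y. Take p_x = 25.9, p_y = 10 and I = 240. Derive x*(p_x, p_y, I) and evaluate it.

x* = 5.3666

Set MRS = p_x/p_y: 6·x^(−1/2) = p_x/p_y.
Thus x* = (6·p_y/p_x)² — independent of I — with the rest of income spent on y.
Plugging in: x* = (6·10/25.9)² = 5.3666.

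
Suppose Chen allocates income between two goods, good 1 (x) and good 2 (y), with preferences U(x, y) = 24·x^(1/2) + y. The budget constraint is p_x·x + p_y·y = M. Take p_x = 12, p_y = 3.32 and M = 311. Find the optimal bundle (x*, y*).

Set MRS = p_x/p_y: 12·x^(−1/2) = p_x/p_y.
Solve: √x = 12·p_y/p_x, so x*(p_x,p_y) = (12·p_y/p_x)², and y* = (M − p_x·x*)/p_y.
Plugging in: x* = (12·3.32/12)² = 11.0224, y* = 53.8347.

x* = 11.0224, y* = 53.8347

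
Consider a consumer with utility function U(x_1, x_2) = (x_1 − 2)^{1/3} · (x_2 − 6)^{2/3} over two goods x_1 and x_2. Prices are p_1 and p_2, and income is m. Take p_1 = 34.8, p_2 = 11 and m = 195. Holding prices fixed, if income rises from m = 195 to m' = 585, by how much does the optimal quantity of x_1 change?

Δx_1* = 3.7356

Substituting into the budget: x_1* = 2 + 1/3·(m − 2·p_1 − 6·p_2)/p_1, and x_2* = 6 + 2/3·(…)/p_2.
Discretionary income = 195 − 2·34.8 − 6·11 = 59.4; x_1* = 2 + 1/3·59.4/34.8 = 2.569.
At m' = 585: x_1* = 6.3046. Change: 6.3046 − 2.569 = 3.7356.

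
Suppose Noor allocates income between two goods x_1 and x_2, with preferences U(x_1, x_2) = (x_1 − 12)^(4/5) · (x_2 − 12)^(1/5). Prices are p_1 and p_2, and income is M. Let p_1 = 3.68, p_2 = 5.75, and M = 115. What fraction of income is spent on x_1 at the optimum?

Let x_1' = x_1−12, x_2' = x_2−12. MRS = 4·x_2'/x_1' = p_1/p_2.
Substituting into the budget: x_1* = 12 + 0.8·(M − 12·p_1 − 12·p_2)/p_1, and x_2* = 12 + 0.2·(…)/p_2.
Discretionary income = 115 − 12·3.68 − 12·5.75 = 1.84; x_1* = 12 + 0.8·1.84/3.68 = 12.4; x_2* = 12 + 0.2·1.84/5.75 = 12.064.
Expenditure on x_1: 3.68·12.4 = 45.632; share = 0.3968.

share on x_1 = 0.3968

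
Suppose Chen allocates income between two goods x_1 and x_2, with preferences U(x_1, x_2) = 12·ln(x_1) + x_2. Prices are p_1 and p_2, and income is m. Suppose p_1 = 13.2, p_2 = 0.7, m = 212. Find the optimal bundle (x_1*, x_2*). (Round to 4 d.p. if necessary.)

Set MRS = p_1/p_2: (12/x_1)/1 = p_1/p_2.
So x_1*(p_1,p_2) = 12·p_2/p_1, independent of income; and x_2* = (m − 12·p_2)/p_2.
At the given prices: x_1* = 12·0.7/13.2 = 0.6364, and x_2* = 290.8571.

x_1* = 0.6364, x_2* = 290.8571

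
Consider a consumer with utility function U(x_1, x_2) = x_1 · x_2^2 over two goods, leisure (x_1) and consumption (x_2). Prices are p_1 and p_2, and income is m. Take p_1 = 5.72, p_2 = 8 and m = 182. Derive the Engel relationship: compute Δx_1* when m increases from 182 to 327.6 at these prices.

Δx_1* = 8.4848

Demand: x_1*(p_1,p_2,m) = 1/3·m/p_1 and x_2* = 2/3·m/p_2.
At p_1=5.72, p_2=8, m=182: x_1* = 1/3·182/5.72 = 10.6061.
At m' = 327.6: x_1* = 19.0909. Change: 19.0909 − 10.6061 = 8.4848.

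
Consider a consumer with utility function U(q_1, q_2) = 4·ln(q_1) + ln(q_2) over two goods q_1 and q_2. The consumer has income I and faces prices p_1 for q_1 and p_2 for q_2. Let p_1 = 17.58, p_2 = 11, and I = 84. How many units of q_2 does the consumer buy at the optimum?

Tangency: MRS = 4·q_2/q_1 = p_1/p_2.
Rearranging, p_2·q_2 = (1/4)·p_1·q_1. Substituting into the budget gives p_1·q_1·(1 + (1/4)) = I.
Demand: q_1*(p_1,p_2,I) = 0.8·I/p_1 and q_2* = 0.2·I/p_2.
At p_1=17.58, p_2=11, I=84: q_2* = 0.2·84/11 = 1.5273.

q_2* = 1.5273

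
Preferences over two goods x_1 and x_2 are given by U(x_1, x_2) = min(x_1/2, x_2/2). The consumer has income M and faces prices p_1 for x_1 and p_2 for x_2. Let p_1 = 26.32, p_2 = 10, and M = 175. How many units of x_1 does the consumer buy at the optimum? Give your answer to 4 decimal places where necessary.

x_1* = 4.8183

Leontief preferences: the optimum is at the kink where x_1/2 = x_2/2, i.e. x_2 = x_1.
Budget: p_1·x_1 + p_2·x_1 = M, so (2·p_1 + 2·p_2)·x_1 = 2·M.
Demand: x_1*(p_1,p_2,M) = 2·M/(2·p_1 + 2·p_2), x_2* = 2·M/(2·p_1 + 2·p_2).
Here 2·26.32 + 2·10 = 72.64, giving x_1* = 4.8183.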